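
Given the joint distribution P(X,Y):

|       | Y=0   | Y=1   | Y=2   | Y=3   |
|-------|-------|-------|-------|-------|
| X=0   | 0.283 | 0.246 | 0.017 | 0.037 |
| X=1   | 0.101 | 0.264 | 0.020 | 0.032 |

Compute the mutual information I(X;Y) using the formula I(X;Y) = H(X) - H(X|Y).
0.0457 bits

I(X;Y) = H(X) - H(X|Y)

Marginal of X (row sums):
  P(X=0) = 0.283 + 0.246 + 0.017 + 0.037 = 0.583
  P(X=1) = 0.101 + 0.264 + 0.020 + 0.032 = 0.417
H(X) = -[0.583·log₂(0.583) + 0.417·log₂(0.417)]
  = 0.4538 + 0.5262 = 0.9800 bits

Marginal of Y (column sums):
  P(Y=0) = 0.283 + 0.101 = 0.384
  P(Y=1) = 0.246 + 0.264 = 0.510
  P(Y=2) = 0.017 + 0.020 = 0.037
  P(Y=3) = 0.037 + 0.032 = 0.069
H(X|Y) = Σ_y P(y)·H(X|Y=y):
  Y=0: P(Y=0) = 0.384, P(X|Y=0) = (283/384, 101/384) → H(X|Y=0) = 0.8313
  Y=1: P(Y=1) = 0.510, P(X|Y=1) = (41/85, 44/85) → H(X|Y=1) = 0.9991
  Y=2: P(Y=2) = 0.037, P(X|Y=2) = (17/37, 20/37) → H(X|Y=2) = 0.9953
  Y=3: P(Y=3) = 0.069, P(X|Y=3) = (37/69, 32/69) → H(X|Y=3) = 0.9962
H(X|Y) = 0.384·0.8313 + 0.510·0.9991 + 0.037·0.9953 + 0.069·0.9962 = 0.9343 bits

I(X;Y) = H(X) - H(X|Y) = 0.9800 - 0.9343 = 0.0457 bits

Cross-check via I(X;Y) = H(X) + H(Y) - H(X,Y): computing H(Y) from the column sums and H(X,Y) from the 8 cells in the same way gives H(Y) = 1.4678 bits and H(X,Y) = 2.4021 bits, so
I(X;Y) = 0.9800 + 1.4678 - 2.4021 = 0.0457 bits ✓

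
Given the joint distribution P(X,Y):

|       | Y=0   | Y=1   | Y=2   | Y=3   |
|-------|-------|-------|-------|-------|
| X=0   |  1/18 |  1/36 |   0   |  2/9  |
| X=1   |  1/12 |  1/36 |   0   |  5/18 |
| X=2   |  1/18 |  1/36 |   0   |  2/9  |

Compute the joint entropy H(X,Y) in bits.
2.6706 bits

H(X,Y) = -Σ_{x,y} P(x,y) log₂ P(x,y). Per-cell terms -P(x,y)·log₂P(x,y):
  X=0: 0.2317, 0.1436, 0.0000, 0.4822
  X=1: 0.2987, 0.1436, 0.0000, 0.5133
  X=2: 0.2317, 0.1436, 0.0000, 0.4822
  (cells with P = 0 contribute 0)
Sum of the 12 terms: H(X,Y) = 2.6706 bits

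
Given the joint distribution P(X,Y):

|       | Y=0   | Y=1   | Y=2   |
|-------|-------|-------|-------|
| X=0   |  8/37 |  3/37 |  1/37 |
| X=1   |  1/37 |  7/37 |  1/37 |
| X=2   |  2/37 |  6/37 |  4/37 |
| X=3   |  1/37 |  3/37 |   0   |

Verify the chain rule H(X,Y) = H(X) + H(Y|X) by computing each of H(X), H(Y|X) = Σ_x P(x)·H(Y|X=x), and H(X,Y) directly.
H(X) = 1.8968 bits, H(Y|X) = 1.1864 bits, H(X,Y) = 3.0832 bits

Marginal of X (row sums):
  P(X=0) = 8/37 + 3/37 + 1/37 = 12/37
  P(X=1) = 1/37 + 7/37 + 1/37 = 9/37
  P(X=2) = 2/37 + 6/37 + 4/37 = 12/37
  P(X=3) = 1/37 + 3/37 + 0 = 4/37
H(X) = -[(12/37)·log₂(12/37) + (9/37)·log₂(9/37) + (12/37)·log₂(12/37) + (4/37)·log₂(4/37)]
  = 0.52686 + 0.49610 + 0.52686 + 0.34697 = 1.8968 bits

H(Y|X) = Σ_x P(x)·H(Y|X=x):
  X=0: P(X=0) = 12/37, P(Y|X=0) = (2/3, 1/4, 1/12) → H(Y|X=0) = 1.18872
  X=1: P(X=1) = 9/37, P(Y|X=1) = (1/9, 7/9, 1/9) → H(Y|X=1) = 0.98643
  X=2: P(X=2) = 12/37, P(Y|X=2) = (1/6, 1/2, 1/3) → H(Y|X=2) = 1.45915
  X=3: P(X=3) = 4/37, P(Y|X=3) = (1/4, 3/4, 0) → H(Y|X=3) = 0.81128
H(Y|X) = (12/37)·1.18872 + (9/37)·0.98643 + (12/37)·1.45915 + (4/37)·0.81128 = 1.1864 bits

H(X,Y) = -Σ_{x,y} P(x,y) log₂ P(x,y). Per-cell terms -P(x,y)·log₂P(x,y):
  X=0: 0.47772, 0.29388, 0.14080
  X=1: 0.14080, 0.45445, 0.14080
  X=2: 0.22754, 0.42559, 0.34697
  X=3: 0.14080, 0.29388, 0.00000
  (cells with P = 0 contribute 0)
Sum of the 12 terms: H(X,Y) = 3.0832 bits

Chain rule check:
  H(X) + H(Y|X) = 1.8968 + 1.1864 = 3.0832 bits
  H(X,Y) = 3.0832 bits
✓ Chain rule verified.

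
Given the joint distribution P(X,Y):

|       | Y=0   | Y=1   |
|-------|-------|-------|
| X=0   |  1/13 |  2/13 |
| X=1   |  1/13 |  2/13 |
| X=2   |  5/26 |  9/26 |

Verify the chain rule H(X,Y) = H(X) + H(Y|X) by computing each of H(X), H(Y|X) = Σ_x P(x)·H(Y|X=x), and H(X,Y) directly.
H(X) = 1.4573 bits, H(Y|X) = 0.9301 bits, H(X,Y) = 2.3874 bits

Marginal of X (row sums):
  P(X=0) = 1/13 + 2/13 = 3/13
  P(X=1) = 1/13 + 2/13 = 3/13
  P(X=2) = 5/26 + 9/26 = 7/13
H(X) = -[(3/13)·log₂(3/13) + (3/13)·log₂(3/13) + (7/13)·log₂(7/13)]
  = 0.4882 + 0.4882 + 0.4809 = 1.4573 bits

H(Y|X) = Σ_x P(x)·H(Y|X=x):
  X=0: P(X=0) = 3/13, P(Y|X=0) = (1/3, 2/3) → H(Y|X=0) = 0.9183
  X=1: P(X=1) = 3/13, P(Y|X=1) = (1/3, 2/3) → H(Y|X=1) = 0.9183
  X=2: P(X=2) = 7/13, P(Y|X=2) = (5/14, 9/14) → H(Y|X=2) = 0.9403
H(Y|X) = (3/13)·0.9183 + (3/13)·0.9183 + (7/13)·0.9403 = 0.9301 bits

H(X,Y) = -Σ_{x,y} P(x,y) log₂ P(x,y). Per-cell terms -P(x,y)·log₂P(x,y):
  X=0: 0.2846, 0.4155
  X=1: 0.2846, 0.4155
  X=2: 0.4574, 0.5298
Sum of the 6 terms: H(X,Y) = 2.3874 bits

Chain rule check:
  H(X) + H(Y|X) = 1.4573 + 0.9301 = 2.3874 bits
  H(X,Y) = 2.3874 bits
✓ Chain rule verified.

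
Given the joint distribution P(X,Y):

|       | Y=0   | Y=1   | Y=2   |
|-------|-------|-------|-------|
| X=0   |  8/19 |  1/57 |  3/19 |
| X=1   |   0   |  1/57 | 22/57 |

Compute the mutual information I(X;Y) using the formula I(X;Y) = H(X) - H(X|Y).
0.4652 bits

I(X;Y) = H(X) - H(X|Y)

Marginal of X (row sums):
  P(X=0) = 8/19 + 1/57 + 3/19 = 34/57
  P(X=1) = 0 + 1/57 + 22/57 = 23/57
H(X) = -[(34/57)·log₂(34/57) + (23/57)·log₂(23/57)]
  = 0.44464 + 0.52833 = 0.9730 bits

Marginal of Y (column sums):
  P(Y=0) = 8/19 + 0 = 8/19
  P(Y=1) = 1/57 + 1/57 = 2/57
  P(Y=2) = 3/19 + 22/57 = 31/57
H(X|Y) = Σ_y P(y)·H(X|Y=y):
  Y=0: P(Y=0) = 8/19, P(X|Y=0) = (1, 0) → H(X|Y=0) = 0.00000
  Y=1: P(Y=1) = 2/57, P(X|Y=1) = (1/2, 1/2) → H(X|Y=1) = 1.00000
  Y=2: P(Y=2) = 31/57, P(X|Y=2) = (9/31, 22/31) → H(X|Y=2) = 0.86914
H(X|Y) = (8/19)·0.00000 + (2/57)·1.00000 + (31/57)·0.86914 = 0.5078 bits

I(X;Y) = H(X) - H(X|Y) = 0.9730 - 0.5078 = 0.4652 bits

Cross-check via I(X;Y) = H(X) + H(Y) - H(X,Y): computing H(Y) from the column sums and H(X,Y) from the 6 cells in the same way gives H(Y) = 1.1729 bits and H(X,Y) = 1.6807 bits, so
I(X;Y) = 0.9730 + 1.1729 - 1.6807 = 0.4652 bits ✓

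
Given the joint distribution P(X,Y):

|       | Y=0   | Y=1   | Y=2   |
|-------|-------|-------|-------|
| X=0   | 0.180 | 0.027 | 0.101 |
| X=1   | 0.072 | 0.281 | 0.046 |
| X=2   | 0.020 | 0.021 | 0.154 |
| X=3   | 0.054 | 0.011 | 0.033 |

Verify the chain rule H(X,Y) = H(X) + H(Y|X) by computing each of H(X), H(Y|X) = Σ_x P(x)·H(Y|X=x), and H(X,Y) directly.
H(X) = 1.8405 bits, H(Y|X) = 1.1788 bits, H(X,Y) = 3.0193 bits

Marginal of X (row sums):
  P(X=0) = 0.180 + 0.027 + 0.101 = 0.308
  P(X=1) = 0.072 + 0.281 + 0.046 = 0.399
  P(X=2) = 0.020 + 0.021 + 0.154 = 0.195
  P(X=3) = 0.054 + 0.011 + 0.033 = 0.098
H(X) = -[0.308·log₂(0.308) + 0.399·log₂(0.399) + 0.195·log₂(0.195) + 0.098·log₂(0.098)]
  = 0.523291 + 0.528890 + 0.459899 + 0.328405 = 1.8405 bits

H(Y|X) = Σ_x P(x)·H(Y|X=x):
  X=0: P(X=0) = 0.308, P(Y|X=0) = (45/77, 27/308, 101/308) → H(Y|X=0) = 1.288232
  X=1: P(X=1) = 0.399, P(Y|X=1) = (24/133, 281/399, 46/399) → H(Y|X=1) = 1.161317
  X=2: P(X=2) = 0.195, P(Y|X=2) = (4/39, 7/65, 154/195) → H(Y|X=2) = 0.952139
  X=3: P(X=3) = 0.098, P(Y|X=3) = (27/49, 11/98, 33/98) → H(Y|X=3) = 1.356723
H(Y|X) = 0.308·1.288232 + 0.399·1.161317 + 0.195·0.952139 + 0.098·1.356723 = 1.1788 bits

H(X,Y) = -Σ_{x,y} P(x,y) log₂ P(x,y). Per-cell terms -P(x,y)·log₂P(x,y):
  X=0: 0.445308, 0.140694, 0.334065
  X=1: 0.273302, 0.514612, 0.204342
  X=2: 0.112877, 0.117043, 0.415646
  X=3: 0.227388, 0.071570, 0.162406
Sum of the 12 terms: H(X,Y) = 3.0193 bits

Chain rule check:
  H(X) + H(Y|X) = 1.8405 + 1.1788 = 3.0193 bits
  H(X,Y) = 3.0193 bits
✓ Chain rule verified.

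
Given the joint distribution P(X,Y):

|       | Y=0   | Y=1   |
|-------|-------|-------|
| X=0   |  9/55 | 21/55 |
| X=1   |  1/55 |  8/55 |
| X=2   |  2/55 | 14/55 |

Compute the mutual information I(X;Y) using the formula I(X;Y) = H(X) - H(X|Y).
0.0357 bits

I(X;Y) = H(X) - H(X|Y)

Marginal of X (row sums):
  P(X=0) = 9/55 + 21/55 = 6/11
  P(X=1) = 1/55 + 8/55 = 9/55
  P(X=2) = 2/55 + 14/55 = 16/55
H(X) = -[(6/11)·log₂(6/11) + (9/55)·log₂(9/55) + (16/55)·log₂(16/55)]
  = 0.476983 + 0.427326 + 0.518214 = 1.422523 bits

Marginal of Y (column sums):
  P(Y=0) = 9/55 + 1/55 + 2/55 = 12/55
  P(Y=1) = 21/55 + 8/55 + 14/55 = 43/55
H(X|Y) = Σ_y P(y)·H(X|Y=y):
  Y=0: P(Y=0) = 12/55, P(X|Y=0) = (3/4, 1/12, 1/6) → H(X|Y=0) = 1.040852
  Y=1: P(Y=1) = 43/55, P(X|Y=1) = (21/43, 8/43, 14/43) → H(X|Y=1) = 1.483436
H(X|Y) = (12/55)·1.040852 + (43/55)·1.483436 = 1.386872 bits

I(X;Y) = H(X) - H(X|Y) = 1.422523 - 1.386872 = 0.0357 bits

Cross-check via I(X;Y) = H(X) + H(Y) - H(X,Y): computing H(Y) from the column sums and H(X,Y) from the 6 cells in the same way gives H(Y) = 0.756834 bits and H(X,Y) = 2.143706 bits, so
I(X;Y) = 1.422523 + 0.756834 - 2.143706 = 0.0357 bits ✓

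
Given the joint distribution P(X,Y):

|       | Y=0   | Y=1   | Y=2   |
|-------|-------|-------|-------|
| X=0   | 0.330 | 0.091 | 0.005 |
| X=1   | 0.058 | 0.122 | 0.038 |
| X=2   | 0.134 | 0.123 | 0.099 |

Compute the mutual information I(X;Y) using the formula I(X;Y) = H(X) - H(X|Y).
0.1929 bits

I(X;Y) = H(X) - H(X|Y)

Marginal of X (row sums):
  P(X=0) = 0.330 + 0.091 + 0.005 = 0.426
  P(X=1) = 0.058 + 0.122 + 0.038 = 0.218
  P(X=2) = 0.134 + 0.123 + 0.099 = 0.356
H(X) = -[0.426·log₂(0.426) + 0.218·log₂(0.218) + 0.356·log₂(0.356)]
  = 0.524438 + 0.479077 + 0.530458 = 1.533973 bits

Marginal of Y (column sums):
  P(Y=0) = 0.330 + 0.058 + 0.134 = 0.522
  P(Y=1) = 0.091 + 0.122 + 0.123 = 0.336
  P(Y=2) = 0.005 + 0.038 + 0.099 = 0.142
H(X|Y) = Σ_y P(y)·H(X|Y=y):
  Y=0: P(Y=0) = 0.522, P(X|Y=0) = (55/87, 1/9, 67/261) → H(X|Y=0) = 1.274065
  Y=1: P(Y=1) = 0.336, P(X|Y=1) = (13/48, 61/168, 41/112) → H(X|Y=1) = 1.571816
  Y=2: P(Y=2) = 0.142, P(X|Y=2) = (5/142, 19/71, 99/142) → H(X|Y=2) = 1.041739
H(X|Y) = 0.522·1.274065 + 0.336·1.571816 + 0.142·1.041739 = 1.341119 bits

I(X;Y) = H(X) - H(X|Y) = 1.533973 - 1.341119 = 0.1929 bits

Cross-check via I(X;Y) = H(X) + H(Y) - H(X,Y): computing H(Y) from the column sums and H(X,Y) from the 9 cells in the same way gives H(Y) = 1.418135 bits and H(X,Y) = 2.759253 bits, so
I(X;Y) = 1.533973 + 1.418135 - 2.759253 = 0.1929 bits ✓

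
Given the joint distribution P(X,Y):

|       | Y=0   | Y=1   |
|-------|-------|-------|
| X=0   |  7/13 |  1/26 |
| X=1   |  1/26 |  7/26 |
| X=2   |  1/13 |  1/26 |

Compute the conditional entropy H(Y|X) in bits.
0.4771 bits

H(Y|X) = H(X,Y) - H(X)

H(X,Y) = -Σ_{x,y} P(x,y) log₂ P(x,y). Per-cell terms -P(x,y)·log₂P(x,y):
  X=0: 0.4809, 0.1808
  X=1: 0.1808, 0.5097
  X=2: 0.2846, 0.1808
Sum of the 6 terms: H(X,Y) = 1.8176 bits

Marginal of X (row sums):
  P(X=0) = 7/13 + 1/26 = 15/26
  P(X=1) = 1/26 + 7/26 = 4/13
  P(X=2) = 1/13 + 1/26 = 3/26
H(X) = -[(15/26)·log₂(15/26) + (4/13)·log₂(4/13) + (3/26)·log₂(3/26)]
  = 0.4578 + 0.5232 + 0.3595 = 1.3405 bits

H(Y|X) = H(X,Y) - H(X) = 1.8176 - 1.3405 = 0.4771 bits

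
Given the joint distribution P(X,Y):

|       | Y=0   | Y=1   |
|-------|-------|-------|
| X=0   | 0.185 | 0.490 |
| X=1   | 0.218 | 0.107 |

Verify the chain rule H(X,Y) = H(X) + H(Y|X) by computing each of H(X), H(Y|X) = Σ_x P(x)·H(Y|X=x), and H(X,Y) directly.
H(X) = 0.9097 bits, H(Y|X) = 0.8690 bits, H(X,Y) = 1.7787 bits

Marginal of X (row sums):
  P(X=0) = 0.185 + 0.490 = 0.675
  P(X=1) = 0.218 + 0.107 = 0.325
H(X) = -[0.675·log₂(0.675) + 0.325·log₂(0.325)]
  = 0.38275 + 0.52698 = 0.9097 bits

H(Y|X) = Σ_x P(x)·H(Y|X=x):
  X=0: P(X=0) = 0.675, P(Y|X=0) = (37/135, 98/135) → H(Y|X=0) = 0.84725
  X=1: P(X=1) = 0.325, P(Y|X=1) = (218/325, 107/325) → H(Y|X=1) = 0.91414
H(Y|X) = 0.675·0.84725 + 0.325·0.91414 = 0.8690 bits

H(X,Y) = -Σ_{x,y} P(x,y) log₂ P(x,y). Per-cell terms -P(x,y)·log₂P(x,y):
  X=0: 0.45036, 0.50428
  X=1: 0.47908, 0.34500
Sum of the 4 terms: H(X,Y) = 1.7787 bits

Chain rule check:
  H(X) + H(Y|X) = 0.9097 + 0.8690 = 1.7787 bits
  H(X,Y) = 1.7787 bits
✓ Chain rule verified.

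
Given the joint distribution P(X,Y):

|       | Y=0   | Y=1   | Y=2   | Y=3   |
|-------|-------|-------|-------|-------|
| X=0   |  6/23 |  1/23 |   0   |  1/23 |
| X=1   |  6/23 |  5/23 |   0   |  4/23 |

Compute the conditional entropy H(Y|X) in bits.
1.3902 bits

H(Y|X) = H(X,Y) - H(X)

H(X,Y) = -Σ_{x,y} P(x,y) log₂ P(x,y). Per-cell terms -P(x,y)·log₂P(x,y):
  X=0: 0.5057, 0.1967, 0.0000, 0.1967
  X=1: 0.5057, 0.4786, 0.0000, 0.4389
  (cells with P = 0 contribute 0)
Sum of the 8 terms: H(X,Y) = 2.3223 bits

Marginal of X (row sums):
  P(X=0) = 6/23 + 1/23 + 0 + 1/23 = 8/23
  P(X=1) = 6/23 + 5/23 + 0 + 4/23 = 15/23
H(X) = -[(8/23)·log₂(8/23) + (15/23)·log₂(15/23)]
  = 0.5299 + 0.4022 = 0.9321 bits

H(Y|X) = H(X,Y) - H(X) = 2.3223 - 0.9321 = 1.3902 bits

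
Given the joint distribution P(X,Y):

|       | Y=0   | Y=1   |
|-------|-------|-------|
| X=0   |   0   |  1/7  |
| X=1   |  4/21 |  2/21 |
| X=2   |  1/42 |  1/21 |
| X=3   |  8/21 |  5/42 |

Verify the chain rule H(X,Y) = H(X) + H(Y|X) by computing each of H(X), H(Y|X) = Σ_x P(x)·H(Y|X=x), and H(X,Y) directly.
H(X) = 1.6894 bits, H(Y|X) = 0.7239 bits, H(X,Y) = 2.4133 bits

Marginal of X (row sums):
  P(X=0) = 0 + 1/7 = 1/7
  P(X=1) = 4/21 + 2/21 = 2/7
  P(X=2) = 1/42 + 1/21 = 1/14
  P(X=3) = 8/21 + 5/42 = 1/2
H(X) = -[(1/7)·log₂(1/7) + (2/7)·log₂(2/7) + (1/14)·log₂(1/14) + (1/2)·log₂(1/2)]
  = 0.40105 + 0.51639 + 0.27195 + 0.50000 = 1.6894 bits

H(Y|X) = Σ_x P(x)·H(Y|X=x):
  X=0: P(X=0) = 1/7, P(Y|X=0) = (0, 1) → H(Y|X=0) = 0.00000
  X=1: P(X=1) = 2/7, P(Y|X=1) = (2/3, 1/3) → H(Y|X=1) = 0.91830
  X=2: P(X=2) = 1/14, P(Y|X=2) = (1/3, 2/3) → H(Y|X=2) = 0.91830
  X=3: P(X=3) = 1/2, P(Y|X=3) = (16/21, 5/21) → H(Y|X=3) = 0.79186
H(Y|X) = (1/7)·0.00000 + (2/7)·0.91830 + (1/14)·0.91830 + (1/2)·0.79186 = 0.7239 bits

H(X,Y) = -Σ_{x,y} P(x,y) log₂ P(x,y). Per-cell terms -P(x,y)·log₂P(x,y):
  X=0: 0.00000, 0.40105
  X=1: 0.45568, 0.32308
  X=2: 0.12839, 0.20916
  X=3: 0.53041, 0.36552
  (cells with P = 0 contribute 0)
Sum of the 8 terms: H(X,Y) = 2.4133 bits

Chain rule check:
  H(X) + H(Y|X) = 1.6894 + 0.7239 = 2.4133 bits
  H(X,Y) = 2.4133 bits
✓ Chain rule verified.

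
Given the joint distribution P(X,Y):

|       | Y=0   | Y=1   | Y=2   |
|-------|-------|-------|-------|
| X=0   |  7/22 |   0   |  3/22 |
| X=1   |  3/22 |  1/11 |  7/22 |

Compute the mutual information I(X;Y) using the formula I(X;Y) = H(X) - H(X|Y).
0.1929 bits

I(X;Y) = H(X) - H(X|Y)

Marginal of X (row sums):
  P(X=0) = 7/22 + 0 + 3/22 = 5/11
  P(X=1) = 3/22 + 1/11 + 7/22 = 6/11
H(X) = -[(5/11)·log₂(5/11) + (6/11)·log₂(6/11)]
  = 0.51705 + 0.47698 = 0.99403 bits

Marginal of Y (column sums):
  P(Y=0) = 7/22 + 3/22 = 5/11
  P(Y=1) = 0 + 1/11 = 1/11
  P(Y=2) = 3/22 + 7/22 = 5/11
H(X|Y) = Σ_y P(y)·H(X|Y=y):
  Y=0: P(Y=0) = 5/11, P(X|Y=0) = (7/10, 3/10) → H(X|Y=0) = 0.88129
  Y=1: P(Y=1) = 1/11, P(X|Y=1) = (0, 1) → H(X|Y=1) = 0.00000
  Y=2: P(Y=2) = 5/11, P(X|Y=2) = (3/10, 7/10) → H(X|Y=2) = 0.88129
H(X|Y) = (5/11)·0.88129 + (1/11)·0.00000 + (5/11)·0.88129 = 0.80117 bits

I(X;Y) = H(X) - H(X|Y) = 0.99403 - 0.80117 = 0.1929 bits

Cross-check via I(X;Y) = H(X) + H(Y) - H(X,Y): computing H(Y) from the column sums and H(X,Y) from the 6 cells in the same way gives H(Y) = 1.34859 bits and H(X,Y) = 2.14976 bits, so
I(X;Y) = 0.99403 + 1.34859 - 2.14976 = 0.1929 bits ✓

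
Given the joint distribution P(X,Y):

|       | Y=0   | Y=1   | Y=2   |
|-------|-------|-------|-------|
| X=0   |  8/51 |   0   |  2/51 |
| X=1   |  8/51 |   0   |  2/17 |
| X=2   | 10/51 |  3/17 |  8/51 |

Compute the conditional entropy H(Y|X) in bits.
1.2480 bits

H(Y|X) = H(X,Y) - H(X)

H(X,Y) = -Σ_{x,y} P(x,y) log₂ P(x,y). Per-cell terms -P(x,y)·log₂P(x,y):
  X=0: 0.41920, 0.00000, 0.18323
  X=1: 0.41920, 0.00000, 0.36323
  X=2: 0.46088, 0.44162, 0.41920
  (cells with P = 0 contribute 0)
Sum of the 9 terms: H(X,Y) = 2.7066 bits

Marginal of X (row sums):
  P(X=0) = 8/51 + 0 + 2/51 = 10/51
  P(X=1) = 8/51 + 0 + 2/17 = 14/51
  P(X=2) = 10/51 + 3/17 + 8/51 = 9/17
H(X) = -[(10/51)·log₂(10/51) + (14/51)·log₂(14/51) + (9/17)·log₂(9/17)]
  = 0.46088 + 0.51198 + 0.48576 = 1.4586 bits

H(Y|X) = H(X,Y) - H(X) = 2.7066 - 1.4586 = 1.2480 bits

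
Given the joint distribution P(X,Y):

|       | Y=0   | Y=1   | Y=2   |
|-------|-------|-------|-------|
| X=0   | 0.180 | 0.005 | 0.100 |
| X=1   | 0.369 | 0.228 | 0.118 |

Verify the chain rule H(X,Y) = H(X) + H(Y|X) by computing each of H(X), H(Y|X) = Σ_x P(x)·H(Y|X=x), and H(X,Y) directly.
H(X) = 0.8622 bits, H(Y|X) = 1.3344 bits, H(X,Y) = 2.1966 bits

Marginal of X (row sums):
  P(X=0) = 0.180 + 0.005 + 0.100 = 0.285
  P(X=1) = 0.369 + 0.228 + 0.118 = 0.715
H(X) = -[0.285·log₂(0.285) + 0.715·log₂(0.715)]
  = 0.51613 + 0.34605 = 0.8622 bits

H(Y|X) = Σ_x P(x)·H(Y|X=x):
  X=0: P(X=0) = 0.285, P(Y|X=0) = (12/19, 1/57, 20/57) → H(Y|X=0) = 1.05121
  X=1: P(X=1) = 0.715, P(Y|X=1) = (369/715, 228/715, 118/715) → H(Y|X=1) = 1.44727
H(Y|X) = 0.285·1.05121 + 0.715·1.44727 = 1.3344 bits

H(X,Y) = -Σ_{x,y} P(x,y) log₂ P(x,y). Per-cell terms -P(x,y)·log₂P(x,y):
  X=0: 0.44531, 0.03822, 0.33219
  X=1: 0.53074, 0.48630, 0.36381
Sum of the 6 terms: H(X,Y) = 2.1966 bits

Chain rule check:
  H(X) + H(Y|X) = 0.8622 + 1.3344 = 2.1966 bits
  H(X,Y) = 2.1966 bits
✓ Chain rule verified.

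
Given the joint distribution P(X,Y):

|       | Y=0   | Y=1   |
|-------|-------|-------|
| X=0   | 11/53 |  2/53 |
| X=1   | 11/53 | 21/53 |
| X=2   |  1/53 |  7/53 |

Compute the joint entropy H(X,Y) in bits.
2.1431 bits

H(X,Y) = -Σ_{x,y} P(x,y) log₂ P(x,y). Per-cell terms -P(x,y)·log₂P(x,y):
  X=0: 0.47082, 0.17841
  X=1: 0.47082, 0.52920
  X=2: 0.10807, 0.38574
Sum of the 6 terms: H(X,Y) = 2.1431 bits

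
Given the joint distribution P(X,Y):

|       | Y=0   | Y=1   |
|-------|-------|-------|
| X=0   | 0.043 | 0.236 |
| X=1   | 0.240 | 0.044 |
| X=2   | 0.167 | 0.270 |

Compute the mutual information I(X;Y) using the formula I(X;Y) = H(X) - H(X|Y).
0.2238 bits

I(X;Y) = H(X) - H(X|Y)

Marginal of X (row sums):
  P(X=0) = 0.043 + 0.236 = 0.279
  P(X=1) = 0.240 + 0.044 = 0.284
  P(X=2) = 0.167 + 0.270 = 0.437
H(X) = -[0.279·log₂(0.279) + 0.284·log₂(0.284) + 0.437·log₂(0.437)]
  = 0.5138 + 0.5158 + 0.5219 = 1.5515 bits

Marginal of Y (column sums):
  P(Y=0) = 0.043 + 0.240 + 0.167 = 0.450
  P(Y=1) = 0.236 + 0.044 + 0.270 = 0.550
H(X|Y) = Σ_y P(y)·H(X|Y=y):
  Y=0: P(Y=0) = 0.450, P(X|Y=0) = (43/450, 8/15, 167/450) → H(X|Y=0) = 1.3381
  Y=1: P(Y=1) = 0.550, P(X|Y=1) = (118/275, 2/25, 27/55) → H(X|Y=1) = 1.3192
H(X|Y) = 0.450·1.3381 + 0.550·1.3192 = 1.3277 bits

I(X;Y) = H(X) - H(X|Y) = 1.5515 - 1.3277 = 0.2238 bits

Cross-check via I(X;Y) = H(X) + H(Y) - H(X,Y): computing H(Y) from the column sums and H(X,Y) from the 6 cells in the same way gives H(Y) = 0.9928 bits and H(X,Y) = 2.3205 bits, so
I(X;Y) = 1.5515 + 0.9928 - 2.3205 = 0.2238 bits ✓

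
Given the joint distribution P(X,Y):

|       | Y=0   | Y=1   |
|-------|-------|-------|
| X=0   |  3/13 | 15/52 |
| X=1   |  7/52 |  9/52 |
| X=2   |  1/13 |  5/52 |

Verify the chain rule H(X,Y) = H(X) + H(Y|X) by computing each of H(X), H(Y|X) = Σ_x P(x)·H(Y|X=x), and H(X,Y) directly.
H(X) = 1.4521 bits, H(Y|X) = 0.9903 bits, H(X,Y) = 2.4425 bits

Marginal of X (row sums):
  P(X=0) = 3/13 + 15/52 = 27/52
  P(X=1) = 7/52 + 9/52 = 4/13
  P(X=2) = 1/13 + 5/52 = 9/52
H(X) = -[(27/52)·log₂(27/52) + (4/13)·log₂(4/13) + (9/52)·log₂(9/52)]
  = 0.49096 + 0.52321 + 0.43797 = 1.4521 bits

H(Y|X) = Σ_x P(x)·H(Y|X=x):
  X=0: P(X=0) = 27/52, P(Y|X=0) = (4/9, 5/9) → H(Y|X=0) = 0.99108
  X=1: P(X=1) = 4/13, P(Y|X=1) = (7/16, 9/16) → H(Y|X=1) = 0.98870
  X=2: P(X=2) = 9/52, P(Y|X=2) = (4/9, 5/9) → H(Y|X=2) = 0.99108
H(Y|X) = (27/52)·0.99108 + (4/13)·0.98870 + (9/52)·0.99108 = 0.9903 bits

H(X,Y) = -Σ_{x,y} P(x,y) log₂ P(x,y). Per-cell terms -P(x,y)·log₂P(x,y):
  X=0: 0.48819, 0.51737
  X=1: 0.38945, 0.43797
  X=2: 0.28465, 0.32486
Sum of the 6 terms: H(X,Y) = 2.4425 bits

Chain rule check:
  H(X) + H(Y|X) = 1.4521 + 0.9903 = 2.4424 bits
  H(X,Y) = 2.4425 bits
✓ Chain rule verified (Δ = 0.0001 is 4-dp rounding noise: each of the three values was rounded independently).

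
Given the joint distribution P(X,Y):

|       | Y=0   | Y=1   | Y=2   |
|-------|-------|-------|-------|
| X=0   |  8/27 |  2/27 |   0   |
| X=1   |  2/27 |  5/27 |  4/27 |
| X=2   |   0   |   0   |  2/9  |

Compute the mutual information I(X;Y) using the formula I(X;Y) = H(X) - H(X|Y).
0.6899 bits

I(X;Y) = H(X) - H(X|Y)

Marginal of X (row sums):
  P(X=0) = 8/27 + 2/27 + 0 = 10/27
  P(X=1) = 2/27 + 5/27 + 4/27 = 11/27
  P(X=2) = 0 + 0 + 2/9 = 2/9
H(X) = -[(10/27)·log₂(10/27) + (11/27)·log₂(11/27) + (2/9)·log₂(2/9)]
  = 0.530726 + 0.527778 + 0.482206 = 1.540710 bits

Marginal of Y (column sums):
  P(Y=0) = 8/27 + 2/27 + 0 = 10/27
  P(Y=1) = 2/27 + 5/27 + 0 = 7/27
  P(Y=2) = 0 + 4/27 + 2/9 = 10/27
H(X|Y) = Σ_y P(y)·H(X|Y=y):
  Y=0: P(Y=0) = 10/27, P(X|Y=0) = (4/5, 1/5, 0) → H(X|Y=0) = 0.721928
  Y=1: P(Y=1) = 7/27, P(X|Y=1) = (2/7, 5/7, 0) → H(X|Y=1) = 0.863121
  Y=2: P(Y=2) = 10/27, P(X|Y=2) = (0, 2/5, 3/5) → H(X|Y=2) = 0.970951
H(X|Y) = (10/27)·0.721928 + (7/27)·0.863121 + (10/27)·0.970951 = 0.850764 bits

I(X;Y) = H(X) - H(X|Y) = 1.540710 - 0.850764 = 0.6899 bits

Cross-check via I(X;Y) = H(X) + H(Y) - H(X,Y): computing H(Y) from the column sums and H(X,Y) from the 9 cells in the same way gives H(Y) = 1.566367 bits and H(X,Y) = 2.417131 bits, so
I(X;Y) = 1.540710 + 1.566367 - 2.417131 = 0.6899 bits ✓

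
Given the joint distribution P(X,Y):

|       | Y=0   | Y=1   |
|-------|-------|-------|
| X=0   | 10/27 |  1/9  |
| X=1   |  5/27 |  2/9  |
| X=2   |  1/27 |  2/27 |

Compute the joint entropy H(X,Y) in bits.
2.2699 bits

H(X,Y) = -Σ_{x,y} P(x,y) log₂ P(x,y). Per-cell terms -P(x,y)·log₂P(x,y):
  X=0: 0.530726, 0.352214
  X=1: 0.450548, 0.482206
  X=2: 0.176107, 0.278140
Sum of the 6 terms: H(X,Y) = 2.2699 bits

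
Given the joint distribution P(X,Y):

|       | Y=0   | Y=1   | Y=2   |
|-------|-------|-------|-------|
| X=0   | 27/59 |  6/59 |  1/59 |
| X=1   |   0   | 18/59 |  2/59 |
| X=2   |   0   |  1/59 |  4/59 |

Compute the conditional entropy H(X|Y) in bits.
0.5963 bits

H(X|Y) = H(X,Y) - H(Y)

H(X,Y) = -Σ_{x,y} P(x,y) log₂ P(x,y). Per-cell terms -P(x,y)·log₂P(x,y):
  X=0: 0.516092, 0.335357, 0.099706
  X=1: 0.000000, 0.522524, 0.165513
  X=2: 0.000000, 0.099706, 0.263230
  (cells with P = 0 contribute 0)
Sum of the 9 terms: H(X,Y) = 2.00213 bits

Marginal of Y (column sums):
  P(Y=0) = 27/59 + 0 + 0 = 27/59
  P(Y=1) = 6/59 + 18/59 + 1/59 = 25/59
  P(Y=2) = 1/59 + 2/59 + 4/59 = 7/59
H(Y) = -[(27/59)·log₂(27/59) + (25/59)·log₂(25/59) + (7/59)·log₂(7/59)]
  = 0.516092 + 0.524910 + 0.364865 = 1.40587 bits

H(X|Y) = H(X,Y) - H(Y) = 2.00213 - 1.40587 = 0.5963 bits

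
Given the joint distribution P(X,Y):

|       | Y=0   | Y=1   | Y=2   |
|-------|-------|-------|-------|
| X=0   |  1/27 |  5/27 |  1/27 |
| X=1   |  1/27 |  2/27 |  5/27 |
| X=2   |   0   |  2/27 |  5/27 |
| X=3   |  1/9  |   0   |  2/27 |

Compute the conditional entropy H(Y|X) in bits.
1.0863 bits

H(Y|X) = H(X,Y) - H(X)

H(X,Y) = -Σ_{x,y} P(x,y) log₂ P(x,y). Per-cell terms -P(x,y)·log₂P(x,y):
  X=0: 0.17610694, 0.45054804, 0.17610694
  X=1: 0.17610694, 0.27813981, 0.45054804
  X=2: 0.00000000, 0.27813981, 0.45054804
  X=3: 0.35221389, 0.00000000, 0.27813981
  (cells with P = 0 contribute 0)
Sum of the 12 terms: H(X,Y) = 3.0665983 bits

Marginal of X (row sums):
  P(X=0) = 1/27 + 5/27 + 1/27 = 7/27
  P(X=1) = 1/27 + 2/27 + 5/27 = 8/27
  P(X=2) = 0 + 2/27 + 5/27 = 7/27
  P(X=3) = 1/9 + 0 + 2/27 = 5/27
H(X) = -[(7/27)·log₂(7/27) + (8/27)·log₂(8/27) + (7/27)·log₂(7/27) + (5/27)·log₂(5/27)]
  = 0.50491585 + 0.51996667 + 0.50491585 + 0.45054804 = 1.9803464 bits

H(Y|X) = H(X,Y) - H(X) = 3.0665983 - 1.9803464 = 1.0863 bits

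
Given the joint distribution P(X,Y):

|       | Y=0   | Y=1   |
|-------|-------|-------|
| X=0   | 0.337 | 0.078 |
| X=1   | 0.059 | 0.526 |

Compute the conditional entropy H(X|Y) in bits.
0.5758 bits

H(X|Y) = H(X,Y) - H(Y)

H(X,Y) = -Σ_{x,y} P(x,y) log₂ P(x,y). Per-cell terms -P(x,y)·log₂P(x,y):
  X=0: 0.528813, 0.287070
  X=1: 0.240905, 0.487531
Sum of the 4 terms: H(X,Y) = 1.54432 bits

Marginal of Y (column sums):
  P(Y=0) = 0.337 + 0.059 = 0.396
  P(Y=1) = 0.078 + 0.526 = 0.604
H(Y) = -[0.396·log₂(0.396) + 0.604·log₂(0.604)]
  = 0.529225 + 0.439337 = 0.96856 bits

H(X|Y) = H(X,Y) - H(Y) = 1.54432 - 0.96856 = 0.5758 bits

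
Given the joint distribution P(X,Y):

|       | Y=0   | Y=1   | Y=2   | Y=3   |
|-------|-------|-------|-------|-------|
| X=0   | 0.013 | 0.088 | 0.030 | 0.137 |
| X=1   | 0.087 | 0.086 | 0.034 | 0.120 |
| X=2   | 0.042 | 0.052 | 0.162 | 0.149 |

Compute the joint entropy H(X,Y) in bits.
3.3270 bits

H(X,Y) = -Σ_{x,y} P(x,y) log₂ P(x,y). Per-cell terms -P(x,y)·log₂P(x,y):
  X=0: 0.08145, 0.30856, 0.15177, 0.39288
  X=1: 0.30649, 0.30440, 0.16586, 0.36707
  X=2: 0.19209, 0.22180, 0.42540, 0.40925
Sum of the 12 terms: H(X,Y) = 3.3270 bits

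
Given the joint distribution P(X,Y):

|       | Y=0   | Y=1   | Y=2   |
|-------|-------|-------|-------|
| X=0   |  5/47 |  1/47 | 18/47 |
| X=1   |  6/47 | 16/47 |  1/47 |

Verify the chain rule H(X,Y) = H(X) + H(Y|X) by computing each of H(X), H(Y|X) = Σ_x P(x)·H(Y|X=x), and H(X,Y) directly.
H(X) = 0.9997 bits, H(Y|X) = 1.0192 bits, H(X,Y) = 2.0189 bits

Marginal of X (row sums):
  P(X=0) = 5/47 + 1/47 + 18/47 = 24/47
  P(X=1) = 6/47 + 16/47 + 1/47 = 23/47
H(X) = -[(24/47)·log₂(24/47) + (23/47)·log₂(23/47)]
  = 0.49513 + 0.50455 = 0.9997 bits

H(Y|X) = Σ_x P(x)·H(Y|X=x):
  X=0: P(X=0) = 24/47, P(Y|X=0) = (5/24, 1/24, 3/4) → H(Y|X=0) = 0.97378
  X=1: P(X=1) = 23/47, P(Y|X=1) = (6/23, 16/23, 1/23) → H(Y|X=1) = 1.06662
H(Y|X) = (24/47)·0.97378 + (23/47)·1.06662 = 1.0192 bits

H(X,Y) = -Σ_{x,y} P(x,y) log₂ P(x,y). Per-cell terms -P(x,y)·log₂P(x,y):
  X=0: 0.34390, 0.11818, 0.53030
  X=1: 0.37910, 0.52922, 0.11818
Sum of the 6 terms: H(X,Y) = 2.0189 bits

Chain rule check:
  H(X) + H(Y|X) = 0.9997 + 1.0192 = 2.0189 bits
  H(X,Y) = 2.0189 bits
✓ Chain rule verified.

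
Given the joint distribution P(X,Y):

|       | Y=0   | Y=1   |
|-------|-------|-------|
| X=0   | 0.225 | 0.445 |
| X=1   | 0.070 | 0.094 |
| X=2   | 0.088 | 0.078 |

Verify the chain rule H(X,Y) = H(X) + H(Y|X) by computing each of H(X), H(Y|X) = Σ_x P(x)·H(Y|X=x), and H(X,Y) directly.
H(X) = 1.2449 bits, H(Y|X) = 0.9439 bits, H(X,Y) = 2.1889 bits

Marginal of X (row sums):
  P(X=0) = 0.225 + 0.445 = 0.670
  P(X=1) = 0.070 + 0.094 = 0.164
  P(X=2) = 0.088 + 0.078 = 0.166
H(X) = -[0.670·log₂(0.670) + 0.164·log₂(0.164) + 0.166·log₂(0.166)]
  = 0.387104 + 0.427750 + 0.430064 = 1.2449 bits

H(Y|X) = Σ_x P(x)·H(Y|X=x):
  X=0: P(X=0) = 0.670, P(Y|X=0) = (45/134, 89/134) → H(Y|X=0) = 0.920763
  X=1: P(X=1) = 0.164, P(Y|X=1) = (35/82, 47/82) → H(Y|X=1) = 0.984496
  X=2: P(X=2) = 0.166, P(Y|X=2) = (44/83, 39/83) → H(Y|X=2) = 0.997381
H(Y|X) = 0.670·0.920763 + 0.164·0.984496 + 0.166·0.997381 = 0.9439 bits

H(X,Y) = -Σ_{x,y} P(x,y) log₂ P(x,y). Per-cell terms -P(x,y)·log₂P(x,y):
  X=0: 0.484201, 0.519815
  X=1: 0.268555, 0.320652
  X=2: 0.308559, 0.287070
Sum of the 6 terms: H(X,Y) = 2.1889 bits

Chain rule check:
  H(X) + H(Y|X) = 1.2449 + 0.9439 = 2.1888 bits
  H(X,Y) = 2.1889 bits
✓ Chain rule verified (Δ = 0.0001 is 4-dp rounding noise: each of the three values was rounded independently).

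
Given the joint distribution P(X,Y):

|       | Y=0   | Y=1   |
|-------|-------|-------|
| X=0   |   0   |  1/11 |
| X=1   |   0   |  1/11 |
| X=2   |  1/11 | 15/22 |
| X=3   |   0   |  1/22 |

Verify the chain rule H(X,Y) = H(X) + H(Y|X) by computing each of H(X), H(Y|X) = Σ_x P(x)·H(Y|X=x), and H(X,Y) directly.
H(X) = 1.1191 bits, H(Y|X) = 0.4038 bits, H(X,Y) = 1.5229 bits

Marginal of X (row sums):
  P(X=0) = 0 + 1/11 = 1/11
  P(X=1) = 0 + 1/11 = 1/11
  P(X=2) = 1/11 + 15/22 = 17/22
  P(X=3) = 0 + 1/22 = 1/22
H(X) = -[(1/11)·log₂(1/11) + (1/11)·log₂(1/11) + (17/22)·log₂(17/22) + (1/22)·log₂(1/22)]
  = 0.3145 + 0.3145 + 0.2874 + 0.2027 = 1.1191 bits

H(Y|X) = Σ_x P(x)·H(Y|X=x):
  X=0: P(X=0) = 1/11, P(Y|X=0) = (0, 1) → H(Y|X=0) = 0.0000
  X=1: P(X=1) = 1/11, P(Y|X=1) = (0, 1) → H(Y|X=1) = 0.0000
  X=2: P(X=2) = 17/22, P(Y|X=2) = (2/17, 15/17) → H(Y|X=2) = 0.5226
  X=3: P(X=3) = 1/22, P(Y|X=3) = (0, 1) → H(Y|X=3) = 0.0000
H(Y|X) = (1/11)·0.0000 + (1/11)·0.0000 + (17/22)·0.5226 + (1/22)·0.0000 = 0.4038 bits

H(X,Y) = -Σ_{x,y} P(x,y) log₂ P(x,y). Per-cell terms -P(x,y)·log₂P(x,y):
  X=0: 0.0000, 0.3145
  X=1: 0.0000, 0.3145
  X=2: 0.3145, 0.3767
  X=3: 0.0000, 0.2027
  (cells with P = 0 contribute 0)
Sum of the 8 terms: H(X,Y) = 1.5229 bits

Chain rule check:
  H(X) + H(Y|X) = 1.1191 + 0.4038 = 1.5229 bits
  H(X,Y) = 1.5229 bits
✓ Chain rule verified.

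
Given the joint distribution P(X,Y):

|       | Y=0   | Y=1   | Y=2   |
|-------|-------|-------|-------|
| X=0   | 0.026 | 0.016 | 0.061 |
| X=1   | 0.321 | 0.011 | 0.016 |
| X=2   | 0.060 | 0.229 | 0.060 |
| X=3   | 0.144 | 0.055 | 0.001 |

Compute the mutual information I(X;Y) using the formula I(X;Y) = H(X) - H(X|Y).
0.4657 bits

I(X;Y) = H(X) - H(X|Y)

Marginal of X (row sums):
  P(X=0) = 0.026 + 0.016 + 0.061 = 0.103
  P(X=1) = 0.321 + 0.011 + 0.016 = 0.348
  P(X=2) = 0.060 + 0.229 + 0.060 = 0.349
  P(X=3) = 0.144 + 0.055 + 0.001 = 0.200
H(X) = -[0.103·log₂(0.103) + 0.348·log₂(0.348) + 0.349·log₂(0.349) + 0.200·log₂(0.200)]
  = 0.3378 + 0.5299 + 0.5300 + 0.4644 = 1.8621 bits

Marginal of Y (column sums):
  P(Y=0) = 0.026 + 0.321 + 0.060 + 0.144 = 0.551
  P(Y=1) = 0.016 + 0.011 + 0.229 + 0.055 = 0.311
  P(Y=2) = 0.061 + 0.016 + 0.060 + 0.001 = 0.138
H(X|Y) = Σ_y P(y)·H(X|Y=y):
  Y=0: P(Y=0) = 0.551, P(X|Y=0) = (26/551, 321/551, 60/551, 144/551) → H(X|Y=0) = 1.5163
  Y=1: P(Y=1) = 0.311, P(X|Y=1) = (16/311, 11/311, 229/311, 55/311) → H(X|Y=1) = 1.1579
  Y=2: P(Y=2) = 0.138, P(X|Y=2) = (61/138, 8/69, 10/23, 1/138) → H(X|Y=2) = 1.4550
H(X|Y) = 0.551·1.5163 + 0.311·1.1579 + 0.138·1.4550 = 1.3964 bits

I(X;Y) = H(X) - H(X|Y) = 1.8621 - 1.3964 = 0.4657 bits

Cross-check via I(X;Y) = H(X) + H(Y) - H(X,Y): computing H(Y) from the column sums and H(X,Y) from the 12 cells in the same way gives H(Y) = 1.3921 bits and H(X,Y) = 2.7885 bits, so
I(X;Y) = 1.8621 + 1.3921 - 2.7885 = 0.4657 bits ✓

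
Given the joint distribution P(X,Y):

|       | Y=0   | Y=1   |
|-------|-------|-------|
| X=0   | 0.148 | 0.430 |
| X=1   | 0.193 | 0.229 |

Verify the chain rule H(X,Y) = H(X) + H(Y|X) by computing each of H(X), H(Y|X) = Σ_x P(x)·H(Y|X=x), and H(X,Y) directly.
H(X) = 0.9824 bits, H(Y|X) = 0.8942 bits, H(X,Y) = 1.8765 bits

Marginal of X (row sums):
  P(X=0) = 0.148 + 0.430 = 0.578
  P(X=1) = 0.193 + 0.229 = 0.422
H(X) = -[0.578·log₂(0.578) + 0.422·log₂(0.422)]
  = 0.45712 + 0.52526 = 0.9824 bits

H(Y|X) = Σ_x P(x)·H(Y|X=x):
  X=0: P(X=0) = 0.578, P(Y|X=0) = (74/289, 215/289) → H(Y|X=0) = 0.82074
  X=1: P(X=1) = 0.422, P(Y|X=1) = (193/422, 229/422) → H(Y|X=1) = 0.99474
H(Y|X) = 0.578·0.82074 + 0.422·0.99474 = 0.8942 bits

H(X,Y) = -Σ_{x,y} P(x,y) log₂ P(x,y). Per-cell terms -P(x,y)·log₂P(x,y):
  X=0: 0.40794, 0.52356
  X=1: 0.45805, 0.48699
Sum of the 4 terms: H(X,Y) = 1.8765 bits

Chain rule check:
  H(X) + H(Y|X) = 0.9824 + 0.8942 = 1.8766 bits
  H(X,Y) = 1.8765 bits
✓ Chain rule verified (Δ = 0.0001 is 4-dp rounding noise: each of the three values was rounded independently).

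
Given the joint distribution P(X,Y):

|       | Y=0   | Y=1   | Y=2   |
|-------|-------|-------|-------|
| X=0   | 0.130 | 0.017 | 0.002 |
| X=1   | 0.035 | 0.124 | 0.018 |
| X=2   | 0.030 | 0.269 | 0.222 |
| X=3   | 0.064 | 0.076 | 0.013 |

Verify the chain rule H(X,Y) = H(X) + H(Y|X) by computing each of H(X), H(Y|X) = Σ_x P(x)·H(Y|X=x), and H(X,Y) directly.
H(X) = 1.7559 bits, H(Y|X) = 1.1529 bits, H(X,Y) = 2.9087 bits

Marginal of X (row sums):
  P(X=0) = 0.130 + 0.017 + 0.002 = 0.149
  P(X=1) = 0.035 + 0.124 + 0.018 = 0.177
  P(X=2) = 0.030 + 0.269 + 0.222 = 0.521
  P(X=3) = 0.064 + 0.076 + 0.013 = 0.153
H(X) = -[0.149·log₂(0.149) + 0.177·log₂(0.177) + 0.521·log₂(0.521) + 0.153·log₂(0.153)]
  = 0.409246 + 0.442178 + 0.490076 + 0.414385 = 1.7559 bits

H(Y|X) = Σ_x P(x)·H(Y|X=x):
  X=0: P(X=0) = 0.149, P(Y|X=0) = (130/149, 17/149, 2/149) → H(Y|X=0) = 0.612493
  X=1: P(X=1) = 0.177, P(Y|X=1) = (35/177, 124/177, 6/59) → H(Y|X=1) = 1.157414
  X=2: P(X=2) = 0.521, P(Y|X=2) = (30/521, 269/521, 222/521) → H(Y|X=2) = 1.253949
  X=3: P(X=3) = 0.153, P(Y|X=3) = (64/153, 76/153, 13/153) → H(Y|X=3) = 1.329622
H(Y|X) = 0.149·0.612493 + 0.177·1.157414 + 0.521·1.253949 + 0.153·1.329622 = 1.1529 bits

H(X,Y) = -Σ_{x,y} P(x,y) log₂ P(x,y). Per-cell terms -P(x,y)·log₂P(x,y):
  X=0: 0.382644, 0.099931, 0.017932
  X=1: 0.169278, 0.373437, 0.104325
  X=2: 0.151767, 0.509573, 0.482044
  X=3: 0.253810, 0.282557, 0.081449
Sum of the 12 terms: H(X,Y) = 2.9087 bits

Chain rule check:
  H(X) + H(Y|X) = 1.7559 + 1.1529 = 2.9088 bits
  H(X,Y) = 2.9087 bits
✓ Chain rule verified (Δ = 0.0001 is 4-dp rounding noise: each of the three values was rounded independently).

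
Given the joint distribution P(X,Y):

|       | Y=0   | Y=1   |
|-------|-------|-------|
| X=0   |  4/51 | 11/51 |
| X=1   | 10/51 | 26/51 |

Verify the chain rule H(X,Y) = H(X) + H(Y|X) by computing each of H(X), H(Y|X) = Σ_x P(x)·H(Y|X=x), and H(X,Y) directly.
H(X) = 0.8740 bits, H(Y|X) = 0.8478 bits, H(X,Y) = 1.7217 bits

Marginal of X (row sums):
  P(X=0) = 4/51 + 11/51 = 5/17
  P(X=1) = 10/51 + 26/51 = 12/17
H(X) = -[(5/17)·log₂(5/17) + (12/17)·log₂(12/17)]
  = 0.5193 + 0.3547 = 0.8740 bits

H(Y|X) = Σ_x P(x)·H(Y|X=x):
  X=0: P(X=0) = 5/17, P(Y|X=0) = (4/15, 11/15) → H(Y|X=0) = 0.8366
  X=1: P(X=1) = 12/17, P(Y|X=1) = (5/18, 13/18) → H(Y|X=1) = 0.8524
H(Y|X) = (5/17)·0.8366 + (12/17)·0.8524 = 0.8478 bits

H(X,Y) = -Σ_{x,y} P(x,y) log₂ P(x,y). Per-cell terms -P(x,y)·log₂P(x,y):
  X=0: 0.2880, 0.4773
  X=1: 0.4609, 0.4955
Sum of the 4 terms: H(X,Y) = 1.7217 bits

Chain rule check:
  H(X) + H(Y|X) = 0.8740 + 0.8478 = 1.7218 bits
  H(X,Y) = 1.7217 bits
✓ Chain rule verified (Δ = 0.0001 is 4-dp rounding noise: each of the three values was rounded independently).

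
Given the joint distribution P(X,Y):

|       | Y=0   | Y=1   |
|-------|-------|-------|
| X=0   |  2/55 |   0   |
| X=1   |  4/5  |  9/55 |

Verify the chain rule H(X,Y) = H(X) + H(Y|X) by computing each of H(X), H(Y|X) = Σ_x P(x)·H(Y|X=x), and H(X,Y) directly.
H(X) = 0.2254 bits, H(Y|X) = 0.6334 bits, H(X,Y) = 0.8587 bits

Marginal of X (row sums):
  P(X=0) = 2/55 + 0 = 2/55
  P(X=1) = 4/5 + 9/55 = 53/55
H(X) = -[(2/55)·log₂(2/55) + (53/55)·log₂(53/55)]
  = 0.1739 + 0.0515 = 0.2254 bits

H(Y|X) = Σ_x P(x)·H(Y|X=x):
  X=0: P(X=0) = 2/55, P(Y|X=0) = (1, 0) → H(Y|X=0) = 0.0000
  X=1: P(X=1) = 53/55, P(Y|X=1) = (44/53, 9/53) → H(Y|X=1) = 0.6573
H(Y|X) = (2/55)·0.0000 + (53/55)·0.6573 = 0.6334 bits

H(X,Y) = -Σ_{x,y} P(x,y) log₂ P(x,y). Per-cell terms -P(x,y)·log₂P(x,y):
  X=0: 0.1739, 0.0000
  X=1: 0.2575, 0.4273
  (cells with P = 0 contribute 0)
Sum of the 4 terms: H(X,Y) = 0.8587 bits

Chain rule check:
  H(X) + H(Y|X) = 0.2254 + 0.6334 = 0.8588 bits
  H(X,Y) = 0.8587 bits
✓ Chain rule verified (Δ = 0.0001 is 4-dp rounding noise: each of the three values was rounded independently).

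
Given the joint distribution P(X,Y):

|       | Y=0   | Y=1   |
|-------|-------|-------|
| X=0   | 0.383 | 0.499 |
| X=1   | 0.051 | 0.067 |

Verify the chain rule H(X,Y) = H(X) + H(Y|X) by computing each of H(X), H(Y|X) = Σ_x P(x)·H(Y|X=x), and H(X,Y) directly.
H(X) = 0.5236 bits, H(Y|X) = 0.9874 bits, H(X,Y) = 1.5110 bits

Marginal of X (row sums):
  P(X=0) = 0.383 + 0.499 = 0.882
  P(X=1) = 0.051 + 0.067 = 0.118
H(X) = -[0.882·log₂(0.882) + 0.118·log₂(0.118)]
  = 0.1598 + 0.3638 = 0.5236 bits

H(Y|X) = Σ_x P(x)·H(Y|X=x):
  X=0: P(X=0) = 0.882, P(Y|X=0) = (383/882, 499/882) → H(Y|X=0) = 0.9875
  X=1: P(X=1) = 0.118, P(Y|X=1) = (51/118, 67/118) → H(Y|X=1) = 0.9867
H(Y|X) = 0.882·0.9875 + 0.118·0.9867 = 0.9874 bits

H(X,Y) = -Σ_{x,y} P(x,y) log₂ P(x,y). Per-cell terms -P(x,y)·log₂P(x,y):
  X=0: 0.5303, 0.5004
  X=1: 0.2190, 0.2613
Sum of the 4 terms: H(X,Y) = 1.5110 bits

Chain rule check:
  H(X) + H(Y|X) = 0.5236 + 0.9874 = 1.5110 bits
  H(X,Y) = 1.5110 bits
✓ Chain rule verified.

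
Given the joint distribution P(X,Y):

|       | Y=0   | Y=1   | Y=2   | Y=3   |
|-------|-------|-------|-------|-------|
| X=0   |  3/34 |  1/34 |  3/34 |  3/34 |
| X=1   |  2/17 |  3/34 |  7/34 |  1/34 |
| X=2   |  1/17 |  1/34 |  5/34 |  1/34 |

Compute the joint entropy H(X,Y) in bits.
3.3145 bits

H(X,Y) = -Σ_{x,y} P(x,y) log₂ P(x,y). Per-cell terms -P(x,y)·log₂P(x,y):
  X=0: 0.30904, 0.14963, 0.30904, 0.30904
  X=1: 0.36323, 0.30904, 0.46943, 0.14963
  X=2: 0.24044, 0.14963, 0.40670, 0.14963
Sum of the 12 terms: H(X,Y) = 3.3145 bits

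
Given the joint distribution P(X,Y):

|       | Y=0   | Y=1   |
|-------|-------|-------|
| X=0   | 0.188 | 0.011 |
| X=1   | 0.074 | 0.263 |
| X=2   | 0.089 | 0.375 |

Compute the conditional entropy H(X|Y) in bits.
1.2159 bits

H(X|Y) = H(X,Y) - H(Y)

H(X,Y) = -Σ_{x,y} P(x,y) log₂ P(x,y). Per-cell terms -P(x,y)·log₂P(x,y):
  X=0: 0.4533, 0.0716
  X=1: 0.2780, 0.5068
  X=2: 0.3106, 0.5306
Sum of the 6 terms: H(X,Y) = 2.1509 bits

Marginal of Y (column sums):
  P(Y=0) = 0.188 + 0.074 + 0.089 = 0.351
  P(Y=1) = 0.011 + 0.263 + 0.375 = 0.649
H(Y) = -[0.351·log₂(0.351) + 0.649·log₂(0.649)]
  = 0.5302 + 0.4048 = 0.9350 bits

H(X|Y) = H(X,Y) - H(Y) = 2.1509 - 0.9350 = 1.2159 bits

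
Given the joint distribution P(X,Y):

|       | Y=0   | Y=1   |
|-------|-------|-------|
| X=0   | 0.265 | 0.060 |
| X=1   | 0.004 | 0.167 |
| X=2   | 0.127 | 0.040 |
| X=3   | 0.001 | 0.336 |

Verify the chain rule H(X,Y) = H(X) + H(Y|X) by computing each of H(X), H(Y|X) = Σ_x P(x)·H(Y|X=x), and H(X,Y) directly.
H(X) = 1.9227 bits, H(Y|X) = 0.3941 bits, H(X,Y) = 2.3168 bits

Marginal of X (row sums):
  P(X=0) = 0.265 + 0.060 = 0.325
  P(X=1) = 0.004 + 0.167 = 0.171
  P(X=2) = 0.127 + 0.040 = 0.167
  P(X=3) = 0.001 + 0.336 = 0.337
H(X) = -[0.325·log₂(0.325) + 0.171·log₂(0.171) + 0.167·log₂(0.167) + 0.337·log₂(0.337)]
  = 0.52698 + 0.43570 + 0.43121 + 0.52881 = 1.9227 bits

H(Y|X) = Σ_x P(x)·H(Y|X=x):
  X=0: P(X=0) = 0.325, P(Y|X=0) = (53/65, 12/65) → H(Y|X=0) = 0.69007
  X=1: P(X=1) = 0.171, P(Y|X=1) = (4/171, 167/171) → H(Y|X=1) = 0.16008
  X=2: P(X=2) = 0.167, P(Y|X=2) = (127/167, 40/167) → H(Y|X=2) = 0.79424
  X=3: P(X=3) = 0.337, P(Y|X=3) = (1/337, 336/337) → H(Y|X=3) = 0.02919
H(Y|X) = 0.325·0.69007 + 0.171·0.16008 + 0.167·0.79424 + 0.337·0.02919 = 0.3941 bits

H(X,Y) = -Σ_{x,y} P(x,y) log₂ P(x,y). Per-cell terms -P(x,y)·log₂P(x,y):
  X=0: 0.50772, 0.24353
  X=1: 0.03186, 0.43121
  X=2: 0.37809, 0.18575
  X=3: 0.00997, 0.52868
Sum of the 8 terms: H(X,Y) = 2.3168 bits

Chain rule check:
  H(X) + H(Y|X) = 1.9227 + 0.3941 = 2.3168 bits
  H(X,Y) = 2.3168 bits
✓ Chain rule verified.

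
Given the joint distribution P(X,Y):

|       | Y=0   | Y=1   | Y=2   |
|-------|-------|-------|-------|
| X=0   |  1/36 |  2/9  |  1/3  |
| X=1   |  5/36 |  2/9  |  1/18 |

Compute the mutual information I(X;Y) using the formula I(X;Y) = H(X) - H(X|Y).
0.1970 bits

I(X;Y) = H(X) - H(X|Y)

Marginal of X (row sums):
  P(X=0) = 1/36 + 2/9 + 1/3 = 7/12
  P(X=1) = 5/36 + 2/9 + 1/18 = 5/12
H(X) = -[(7/12)·log₂(7/12) + (5/12)·log₂(5/12)]
  = 0.4536 + 0.5263 = 0.9799 bits

Marginal of Y (column sums):
  P(Y=0) = 1/36 + 5/36 = 1/6
  P(Y=1) = 2/9 + 2/9 = 4/9
  P(Y=2) = 1/3 + 1/18 = 7/18
H(X|Y) = Σ_y P(y)·H(X|Y=y):
  Y=0: P(Y=0) = 1/6, P(X|Y=0) = (1/6, 5/6) → H(X|Y=0) = 0.6500
  Y=1: P(Y=1) = 4/9, P(X|Y=1) = (1/2, 1/2) → H(X|Y=1) = 1.0000
  Y=2: P(Y=2) = 7/18, P(X|Y=2) = (6/7, 1/7) → H(X|Y=2) = 0.5917
H(X|Y) = (1/6)·0.6500 + (4/9)·1.0000 + (7/18)·0.5917 = 0.7829 bits

I(X;Y) = H(X) - H(X|Y) = 0.9799 - 0.7829 = 0.1970 bits

Cross-check via I(X;Y) = H(X) + H(Y) - H(X,Y): computing H(Y) from the column sums and H(X,Y) from the 6 cells in the same way gives H(Y) = 1.4807 bits and H(X,Y) = 2.2636 bits, so
I(X;Y) = 0.9799 + 1.4807 - 2.2636 = 0.1970 bits ✓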